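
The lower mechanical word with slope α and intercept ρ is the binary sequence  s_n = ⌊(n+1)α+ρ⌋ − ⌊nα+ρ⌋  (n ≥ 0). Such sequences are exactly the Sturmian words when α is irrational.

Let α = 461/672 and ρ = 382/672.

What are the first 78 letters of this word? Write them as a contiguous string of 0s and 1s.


101101110110110110110111011011011011011101101101101101101110110110110110111011

n=0: ⌊(1·461+382)/672⌋ − ⌊(0·461+382)/672⌋ = ⌊843/672⌋ − ⌊382/672⌋ = 1 − 0 = 1
n=1: ⌊(2·461+382)/672⌋ − ⌊(1·461+382)/672⌋ = ⌊1304/672⌋ − ⌊843/672⌋ = 1 − 1 = 0
n=2: ⌊(3·461+382)/672⌋ − ⌊(2·461+382)/672⌋ = ⌊1765/672⌋ − ⌊1304/672⌋ = 2 − 1 = 1
n=3: ⌊(4·461+382)/672⌋ − ⌊(3·461+382)/672⌋ = ⌊2226/672⌋ − ⌊1765/672⌋ = 3 − 2 = 1
n=4: ⌊(5·461+382)/672⌋ − ⌊(4·461+382)/672⌋ = ⌊2687/672⌋ − ⌊2226/672⌋ = 3 − 3 = 0
n=5: ⌊(6·461+382)/672⌋ − ⌊(5·461+382)/672⌋ = ⌊3148/672⌋ − ⌊2687/672⌋ = 4 − 3 = 1
n=6: ⌊(7·461+382)/672⌋ − ⌊(6·461+382)/672⌋ = ⌊3609/672⌋ − ⌊3148/672⌋ = 5 − 4 = 1
n=7: ⌊(8·461+382)/672⌋ − ⌊(7·461+382)/672⌋ = ⌊4070/672⌋ − ⌊3609/672⌋ = 6 − 5 = 1
n=8: ⌊(9·461+382)/672⌋ − ⌊(8·461+382)/672⌋ = ⌊4531/672⌋ − ⌊4070/672⌋ = 6 − 6 = 0
n=9: ⌊(10·461+382)/672⌋ − ⌊(9·461+382)/672⌋ = ⌊4992/672⌋ − ⌊4531/672⌋ = 7 − 6 = 1
n=10: ⌊(11·461+382)/672⌋ − ⌊(10·461+382)/672⌋ = ⌊5453/672⌋ − ⌊4992/672⌋ = 8 − 7 = 1
n=11: ⌊(12·461+382)/672⌋ − ⌊(11·461+382)/672⌋ = ⌊5914/672⌋ − ⌊5453/672⌋ = 8 − 8 = 0
n=12: ⌊(13·461+382)/672⌋ − ⌊(12·461+382)/672⌋ = ⌊6375/672⌋ − ⌊5914/672⌋ = 9 − 8 = 1
n=13: ⌊(14·461+382)/672⌋ − ⌊(13·461+382)/672⌋ = ⌊6836/672⌋ − ⌊6375/672⌋ = 10 − 9 = 1
n=14: ⌊(15·461+382)/672⌋ − ⌊(14·461+382)/672⌋ = ⌊7297/672⌋ − ⌊6836/672⌋ = 10 − 10 = 0
n=15: ⌊(16·461+382)/672⌋ − ⌊(15·461+382)/672⌋ = ⌊7758/672⌋ − ⌊7297/672⌋ = 11 − 10 = 1
n=16: ⌊(17·461+382)/672⌋ − ⌊(16·461+382)/672⌋ = ⌊8219/672⌋ − ⌊7758/672⌋ = 12 − 11 = 1
n=17: ⌊(18·461+382)/672⌋ − ⌊(17·461+382)/672⌋ = ⌊8680/672⌋ − ⌊8219/672⌋ = 12 − 12 = 0
n=18: ⌊(19·461+382)/672⌋ − ⌊(18·461+382)/672⌋ = ⌊9141/672⌋ − ⌊8680/672⌋ = 13 − 12 = 1
n=19: ⌊(20·461+382)/672⌋ − ⌊(19·461+382)/672⌋ = ⌊9602/672⌋ − ⌊9141/672⌋ = 14 − 13 = 1
n=20: ⌊(21·461+382)/672⌋ − ⌊(20·461+382)/672⌋ = ⌊10063/672⌋ − ⌊9602/672⌋ = 14 − 14 = 0
n=21: ⌊(22·461+382)/672⌋ − ⌊(21·461+382)/672⌋ = ⌊10524/672⌋ − ⌊10063/672⌋ = 15 − 14 = 1
n=22: ⌊(23·461+382)/672⌋ − ⌊(22·461+382)/672⌋ = ⌊10985/672⌋ − ⌊10524/672⌋ = 16 − 15 = 1
n=23: ⌊(24·461+382)/672⌋ − ⌊(23·461+382)/672⌋ = ⌊11446/672⌋ − ⌊10985/672⌋ = 17 − 16 = 1
n=24: ⌊(25·461+382)/672⌋ − ⌊(24·461+382)/672⌋ = ⌊11907/672⌋ − ⌊11446/672⌋ = 17 − 17 = 0
n=25: ⌊(26·461+382)/672⌋ − ⌊(25·461+382)/672⌋ = ⌊12368/672⌋ − ⌊11907/672⌋ = 18 − 17 = 1
n=26: ⌊(27·461+382)/672⌋ − ⌊(26·461+382)/672⌋ = ⌊12829/672⌋ − ⌊12368/672⌋ = 19 − 18 = 1
n=27: ⌊(28·461+382)/672⌋ − ⌊(27·461+382)/672⌋ = ⌊13290/672⌋ − ⌊12829/672⌋ = 19 − 19 = 0
n=28: ⌊(29·461+382)/672⌋ − ⌊(28·461+382)/672⌋ = ⌊13751/672⌋ − ⌊13290/672⌋ = 20 − 19 = 1
n=29: ⌊(30·461+382)/672⌋ − ⌊(29·461+382)/672⌋ = ⌊14212/672⌋ − ⌊13751/672⌋ = 21 − 20 = 1
n=30: ⌊(31·461+382)/672⌋ − ⌊(30·461+382)/672⌋ = ⌊14673/672⌋ − ⌊14212/672⌋ = 21 − 21 = 0
n=31: ⌊(32·461+382)/672⌋ − ⌊(31·461+382)/672⌋ = ⌊15134/672⌋ − ⌊14673/672⌋ = 22 − 21 = 1
n=32: ⌊(33·461+382)/672⌋ − ⌊(32·461+382)/672⌋ = ⌊15595/672⌋ − ⌊15134/672⌋ = 23 − 22 = 1
n=33: ⌊(34·461+382)/672⌋ − ⌊(33·461+382)/672⌋ = ⌊16056/672⌋ − ⌊15595/672⌋ = 23 − 23 = 0
n=34: ⌊(35·461+382)/672⌋ − ⌊(34·461+382)/672⌋ = ⌊16517/672⌋ − ⌊16056/672⌋ = 24 − 23 = 1
n=35: ⌊(36·461+382)/672⌋ − ⌊(35·461+382)/672⌋ = ⌊16978/672⌋ − ⌊16517/672⌋ = 25 − 24 = 1
n=36: ⌊(37·461+382)/672⌋ − ⌊(36·461+382)/672⌋ = ⌊17439/672⌋ − ⌊16978/672⌋ = 25 − 25 = 0
n=37: ⌊(38·461+382)/672⌋ − ⌊(37·461+382)/672⌋ = ⌊17900/672⌋ − ⌊17439/672⌋ = 26 − 25 = 1
n=38: ⌊(39·461+382)/672⌋ − ⌊(38·461+382)/672⌋ = ⌊18361/672⌋ − ⌊17900/672⌋ = 27 − 26 = 1
n=39: ⌊(40·461+382)/672⌋ − ⌊(39·461+382)/672⌋ = ⌊18822/672⌋ − ⌊18361/672⌋ = 28 − 27 = 1
n=40: ⌊(41·461+382)/672⌋ − ⌊(40·461+382)/672⌋ = ⌊19283/672⌋ − ⌊18822/672⌋ = 28 − 28 = 0
n=41: ⌊(42·461+382)/672⌋ − ⌊(41·461+382)/672⌋ = ⌊19744/672⌋ − ⌊19283/672⌋ = 29 − 28 = 1
n=42: ⌊(43·461+382)/672⌋ − ⌊(42·461+382)/672⌋ = ⌊20205/672⌋ − ⌊19744/672⌋ = 30 − 29 = 1
n=43: ⌊(44·461+382)/672⌋ − ⌊(43·461+382)/672⌋ = ⌊20666/672⌋ − ⌊20205/672⌋ = 30 − 30 = 0
n=44: ⌊(45·461+382)/672⌋ − ⌊(44·461+382)/672⌋ = ⌊21127/672⌋ − ⌊20666/672⌋ = 31 − 30 = 1
n=45: ⌊(46·461+382)/672⌋ − ⌊(45·461+382)/672⌋ = ⌊21588/672⌋ − ⌊21127/672⌋ = 32 − 31 = 1
n=46: ⌊(47·461+382)/672⌋ − ⌊(46·461+382)/672⌋ = ⌊22049/672⌋ − ⌊21588/672⌋ = 32 − 32 = 0
n=47: ⌊(48·461+382)/672⌋ − ⌊(47·461+382)/672⌋ = ⌊22510/672⌋ − ⌊22049/672⌋ = 33 − 32 = 1
n=48: ⌊(49·461+382)/672⌋ − ⌊(48·461+382)/672⌋ = ⌊22971/672⌋ − ⌊22510/672⌋ = 34 − 33 = 1
n=49: ⌊(50·461+382)/672⌋ − ⌊(49·461+382)/672⌋ = ⌊23432/672⌋ − ⌊22971/672⌋ = 34 − 34 = 0
n=50: ⌊(51·461+382)/672⌋ − ⌊(50·461+382)/672⌋ = ⌊23893/672⌋ − ⌊23432/672⌋ = 35 − 34 = 1
n=51: ⌊(52·461+382)/672⌋ − ⌊(51·461+382)/672⌋ = ⌊24354/672⌋ − ⌊23893/672⌋ = 36 − 35 = 1
n=52: ⌊(53·461+382)/672⌋ − ⌊(52·461+382)/672⌋ = ⌊24815/672⌋ − ⌊24354/672⌋ = 36 − 36 = 0
n=53: ⌊(54·461+382)/672⌋ − ⌊(53·461+382)/672⌋ = ⌊25276/672⌋ − ⌊24815/672⌋ = 37 − 36 = 1
n=54: ⌊(55·461+382)/672⌋ − ⌊(54·461+382)/672⌋ = ⌊25737/672⌋ − ⌊25276/672⌋ = 38 − 37 = 1
n=55: ⌊(56·461+382)/672⌋ − ⌊(55·461+382)/672⌋ = ⌊26198/672⌋ − ⌊25737/672⌋ = 38 − 38 = 0
n=56: ⌊(57·461+382)/672⌋ − ⌊(56·461+382)/672⌋ = ⌊26659/672⌋ − ⌊26198/672⌋ = 39 − 38 = 1
n=57: ⌊(58·461+382)/672⌋ − ⌊(57·461+382)/672⌋ = ⌊27120/672⌋ − ⌊26659/672⌋ = 40 − 39 = 1
n=58: ⌊(59·461+382)/672⌋ − ⌊(58·461+382)/672⌋ = ⌊27581/672⌋ − ⌊27120/672⌋ = 41 − 40 = 1
n=59: ⌊(60·461+382)/672⌋ − ⌊(59·461+382)/672⌋ = ⌊28042/672⌋ − ⌊27581/672⌋ = 41 − 41 = 0
n=60: ⌊(61·461+382)/672⌋ − ⌊(60·461+382)/672⌋ = ⌊28503/672⌋ − ⌊28042/672⌋ = 42 − 41 = 1
n=61: ⌊(62·461+382)/672⌋ − ⌊(61·461+382)/672⌋ = ⌊28964/672⌋ − ⌊28503/672⌋ = 43 − 42 = 1
n=62: ⌊(63·461+382)/672⌋ − ⌊(62·461+382)/672⌋ = ⌊29425/672⌋ − ⌊28964/672⌋ = 43 − 43 = 0
n=63: ⌊(64·461+382)/672⌋ − ⌊(63·461+382)/672⌋ = ⌊29886/672⌋ − ⌊29425/672⌋ = 44 − 43 = 1
n=64: ⌊(65·461+382)/672⌋ − ⌊(64·461+382)/672⌋ = ⌊30347/672⌋ − ⌊29886/672⌋ = 45 − 44 = 1
n=65: ⌊(66·461+382)/672⌋ − ⌊(65·461+382)/672⌋ = ⌊30808/672⌋ − ⌊30347/672⌋ = 45 − 45 = 0
n=66: ⌊(67·461+382)/672⌋ − ⌊(66·461+382)/672⌋ = ⌊31269/672⌋ − ⌊30808/672⌋ = 46 − 45 = 1
n=67: ⌊(68·461+382)/672⌋ − ⌊(67·461+382)/672⌋ = ⌊31730/672⌋ − ⌊31269/672⌋ = 47 − 46 = 1
n=68: ⌊(69·461+382)/672⌋ − ⌊(68·461+382)/672⌋ = ⌊32191/672⌋ − ⌊31730/672⌋ = 47 − 47 = 0
n=69: ⌊(70·461+382)/672⌋ − ⌊(69·461+382)/672⌋ = ⌊32652/672⌋ − ⌊32191/672⌋ = 48 − 47 = 1
n=70: ⌊(71·461+382)/672⌋ − ⌊(70·461+382)/672⌋ = ⌊33113/672⌋ − ⌊32652/672⌋ = 49 − 48 = 1
n=71: ⌊(72·461+382)/672⌋ − ⌊(71·461+382)/672⌋ = ⌊33574/672⌋ − ⌊33113/672⌋ = 49 − 49 = 0
n=72: ⌊(73·461+382)/672⌋ − ⌊(72·461+382)/672⌋ = ⌊34035/672⌋ − ⌊33574/672⌋ = 50 − 49 = 1
n=73: ⌊(74·461+382)/672⌋ − ⌊(73·461+382)/672⌋ = ⌊34496/672⌋ − ⌊34035/672⌋ = 51 − 50 = 1
n=74: ⌊(75·461+382)/672⌋ − ⌊(74·461+382)/672⌋ = ⌊34957/672⌋ − ⌊34496/672⌋ = 52 − 51 = 1
n=75: ⌊(76·461+382)/672⌋ − ⌊(75·461+382)/672⌋ = ⌊35418/672⌋ − ⌊34957/672⌋ = 52 − 52 = 0
n=76: ⌊(77·461+382)/672⌋ − ⌊(76·461+382)/672⌋ = ⌊35879/672⌋ − ⌊35418/672⌋ = 53 − 52 = 1
n=77: ⌊(78·461+382)/672⌋ − ⌊(77·461+382)/672⌋ = ⌊36340/672⌋ − ⌊35879/672⌋ = 54 − 53 = 1


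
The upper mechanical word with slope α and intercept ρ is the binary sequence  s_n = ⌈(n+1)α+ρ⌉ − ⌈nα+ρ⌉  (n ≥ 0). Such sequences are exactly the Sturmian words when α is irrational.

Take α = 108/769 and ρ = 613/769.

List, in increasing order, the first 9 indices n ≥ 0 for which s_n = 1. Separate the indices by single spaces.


n=0: ⌈721/769⌉−⌈613/769⌉ = 1−1 = 0
n=1: ⌈829/769⌉−⌈721/769⌉ = 2−1 = 1  ← one
n=2: ⌈937/769⌉−⌈829/769⌉ = 2−2 = 0
n=3: ⌈1045/769⌉−⌈937/769⌉ = 2−2 = 0
n=4: ⌈1153/769⌉−⌈1045/769⌉ = 2−2 = 0
n=5: ⌈1261/769⌉−⌈1153/769⌉ = 2−2 = 0
n=6: ⌈1369/769⌉−⌈1261/769⌉ = 2−2 = 0
n=7: ⌈1477/769⌉−⌈1369/769⌉ = 2−2 = 0
n=8: ⌈1585/769⌉−⌈1477/769⌉ = 3−2 = 1  ← one
n=9: ⌈1693/769⌉−⌈1585/769⌉ = 3−3 = 0
n=10: ⌈1801/769⌉−⌈1693/769⌉ = 3−3 = 0
n=11: ⌈1909/769⌉−⌈1801/769⌉ = 3−3 = 0
n=12: ⌈2017/769⌉−⌈1909/769⌉ = 3−3 = 0
n=13: ⌈2125/769⌉−⌈2017/769⌉ = 3−3 = 0
n=14: ⌈2233/769⌉−⌈2125/769⌉ = 3−3 = 0
n=15: ⌈2341/769⌉−⌈2233/769⌉ = 4−3 = 1  ← one
n=16: ⌈2449/769⌉−⌈2341/769⌉ = 4−4 = 0
n=17: ⌈2557/769⌉−⌈2449/769⌉ = 4−4 = 0
n=18: ⌈2665/769⌉−⌈2557/769⌉ = 4−4 = 0
n=19: ⌈2773/769⌉−⌈2665/769⌉ = 4−4 = 0
n=20: ⌈2881/769⌉−⌈2773/769⌉ = 4−4 = 0
n=21: ⌈2989/769⌉−⌈2881/769⌉ = 4−4 = 0
n=22: ⌈3097/769⌉−⌈2989/769⌉ = 5−4 = 1  ← one
n=23: ⌈3205/769⌉−⌈3097/769⌉ = 5−5 = 0
n=24: ⌈3313/769⌉−⌈3205/769⌉ = 5−5 = 0
n=25: ⌈3421/769⌉−⌈3313/769⌉ = 5−5 = 0
n=26: ⌈3529/769⌉−⌈3421/769⌉ = 5−5 = 0
n=27: ⌈3637/769⌉−⌈3529/769⌉ = 5−5 = 0
n=28: ⌈3745/769⌉−⌈3637/769⌉ = 5−5 = 0
n=29: ⌈3853/769⌉−⌈3745/769⌉ = 6−5 = 1  ← one
n=30: ⌈3961/769⌉−⌈3853/769⌉ = 6−6 = 0
n=31: ⌈4069/769⌉−⌈3961/769⌉ = 6−6 = 0
n=32: ⌈4177/769⌉−⌈4069/769⌉ = 6−6 = 0
n=33: ⌈4285/769⌉−⌈4177/769⌉ = 6−6 = 0
n=34: ⌈4393/769⌉−⌈4285/769⌉ = 6−6 = 0
n=35: ⌈4501/769⌉−⌈4393/769⌉ = 6−6 = 0
n=36: ⌈4609/769⌉−⌈4501/769⌉ = 6−6 = 0
n=37: ⌈4717/769⌉−⌈4609/769⌉ = 7−6 = 1  ← one
n=38: ⌈4825/769⌉−⌈4717/769⌉ = 7−7 = 0
n=39: ⌈4933/769⌉−⌈4825/769⌉ = 7−7 = 0
n=40: ⌈5041/769⌉−⌈4933/769⌉ = 7−7 = 0
n=41: ⌈5149/769⌉−⌈5041/769⌉ = 7−7 = 0
n=42: ⌈5257/769⌉−⌈5149/769⌉ = 7−7 = 0
n=43: ⌈5365/769⌉−⌈5257/769⌉ = 7−7 = 0
n=44: ⌈5473/769⌉−⌈5365/769⌉ = 8−7 = 1  ← one
n=45: ⌈5581/769⌉−⌈5473/769⌉ = 8−8 = 0
n=46: ⌈5689/769⌉−⌈5581/769⌉ = 8−8 = 0
n=47: ⌈5797/769⌉−⌈5689/769⌉ = 8−8 = 0
n=48: ⌈5905/769⌉−⌈5797/769⌉ = 8−8 = 0
n=49: ⌈6013/769⌉−⌈5905/769⌉ = 8−8 = 0
n=50: ⌈6121/769⌉−⌈6013/769⌉ = 8−8 = 0
n=51: ⌈6229/769⌉−⌈6121/769⌉ = 9−8 = 1  ← one
n=52: ⌈6337/769⌉−⌈6229/769⌉ = 9−9 = 0
n=53: ⌈6445/769⌉−⌈6337/769⌉ = 9−9 = 0
n=54: ⌈6553/769⌉−⌈6445/769⌉ = 9−9 = 0
n=55: ⌈6661/769⌉−⌈6553/769⌉ = 9−9 = 0
n=56: ⌈6769/769⌉−⌈6661/769⌉ = 9−9 = 0
n=57: ⌈6877/769⌉−⌈6769/769⌉ = 9−9 = 0
n=58: ⌈6985/769⌉−⌈6877/769⌉ = 10−9 = 1  ← one
positions of the first 9 ones: 1 8 15 22 29 37 44 51 58

1 8 15 22 29 37 44 51 58


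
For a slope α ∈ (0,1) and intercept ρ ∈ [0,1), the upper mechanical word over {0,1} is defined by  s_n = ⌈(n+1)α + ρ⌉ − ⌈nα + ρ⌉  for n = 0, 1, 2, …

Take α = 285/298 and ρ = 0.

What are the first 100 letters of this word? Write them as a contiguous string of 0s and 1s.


n=0: ⌈(1·285)/298⌉ − ⌈(0·285)/298⌉ = ⌈285/298⌉ − ⌈0/298⌉ = 1 − 0 = 1
n=1: ⌈(2·285)/298⌉ − ⌈(1·285)/298⌉ = ⌈570/298⌉ − ⌈285/298⌉ = 2 − 1 = 1
n=2: ⌈(3·285)/298⌉ − ⌈(2·285)/298⌉ = ⌈855/298⌉ − ⌈570/298⌉ = 3 − 2 = 1
n=3: ⌈(4·285)/298⌉ − ⌈(3·285)/298⌉ = ⌈1140/298⌉ − ⌈855/298⌉ = 4 − 3 = 1
n=4: ⌈(5·285)/298⌉ − ⌈(4·285)/298⌉ = ⌈1425/298⌉ − ⌈1140/298⌉ = 5 − 4 = 1
n=5: ⌈(6·285)/298⌉ − ⌈(5·285)/298⌉ = ⌈1710/298⌉ − ⌈1425/298⌉ = 6 − 5 = 1
n=6: ⌈(7·285)/298⌉ − ⌈(6·285)/298⌉ = ⌈1995/298⌉ − ⌈1710/298⌉ = 7 − 6 = 1
n=7: ⌈(8·285)/298⌉ − ⌈(7·285)/298⌉ = ⌈2280/298⌉ − ⌈1995/298⌉ = 8 − 7 = 1
n=8: ⌈(9·285)/298⌉ − ⌈(8·285)/298⌉ = ⌈2565/298⌉ − ⌈2280/298⌉ = 9 − 8 = 1
n=9: ⌈(10·285)/298⌉ − ⌈(9·285)/298⌉ = ⌈2850/298⌉ − ⌈2565/298⌉ = 10 − 9 = 1
n=10: ⌈(11·285)/298⌉ − ⌈(10·285)/298⌉ = ⌈3135/298⌉ − ⌈2850/298⌉ = 11 − 10 = 1
n=11: ⌈(12·285)/298⌉ − ⌈(11·285)/298⌉ = ⌈3420/298⌉ − ⌈3135/298⌉ = 12 − 11 = 1
n=12: ⌈(13·285)/298⌉ − ⌈(12·285)/298⌉ = ⌈3705/298⌉ − ⌈3420/298⌉ = 13 − 12 = 1
n=13: ⌈(14·285)/298⌉ − ⌈(13·285)/298⌉ = ⌈3990/298⌉ − ⌈3705/298⌉ = 14 − 13 = 1
n=14: ⌈(15·285)/298⌉ − ⌈(14·285)/298⌉ = ⌈4275/298⌉ − ⌈3990/298⌉ = 15 − 14 = 1
n=15: ⌈(16·285)/298⌉ − ⌈(15·285)/298⌉ = ⌈4560/298⌉ − ⌈4275/298⌉ = 16 − 15 = 1
n=16: ⌈(17·285)/298⌉ − ⌈(16·285)/298⌉ = ⌈4845/298⌉ − ⌈4560/298⌉ = 17 − 16 = 1
n=17: ⌈(18·285)/298⌉ − ⌈(17·285)/298⌉ = ⌈5130/298⌉ − ⌈4845/298⌉ = 18 − 17 = 1
n=18: ⌈(19·285)/298⌉ − ⌈(18·285)/298⌉ = ⌈5415/298⌉ − ⌈5130/298⌉ = 19 − 18 = 1
n=19: ⌈(20·285)/298⌉ − ⌈(19·285)/298⌉ = ⌈5700/298⌉ − ⌈5415/298⌉ = 20 − 19 = 1
n=20: ⌈(21·285)/298⌉ − ⌈(20·285)/298⌉ = ⌈5985/298⌉ − ⌈5700/298⌉ = 21 − 20 = 1
n=21: ⌈(22·285)/298⌉ − ⌈(21·285)/298⌉ = ⌈6270/298⌉ − ⌈5985/298⌉ = 22 − 21 = 1
n=22: ⌈(23·285)/298⌉ − ⌈(22·285)/298⌉ = ⌈6555/298⌉ − ⌈6270/298⌉ = 22 − 22 = 0
n=23: ⌈(24·285)/298⌉ − ⌈(23·285)/298⌉ = ⌈6840/298⌉ − ⌈6555/298⌉ = 23 − 22 = 1
n=24: ⌈(25·285)/298⌉ − ⌈(24·285)/298⌉ = ⌈7125/298⌉ − ⌈6840/298⌉ = 24 − 23 = 1
n=25: ⌈(26·285)/298⌉ − ⌈(25·285)/298⌉ = ⌈7410/298⌉ − ⌈7125/298⌉ = 25 − 24 = 1
n=26: ⌈(27·285)/298⌉ − ⌈(26·285)/298⌉ = ⌈7695/298⌉ − ⌈7410/298⌉ = 26 − 25 = 1
n=27: ⌈(28·285)/298⌉ − ⌈(27·285)/298⌉ = ⌈7980/298⌉ − ⌈7695/298⌉ = 27 − 26 = 1
n=28: ⌈(29·285)/298⌉ − ⌈(28·285)/298⌉ = ⌈8265/298⌉ − ⌈7980/298⌉ = 28 − 27 = 1
n=29: ⌈(30·285)/298⌉ − ⌈(29·285)/298⌉ = ⌈8550/298⌉ − ⌈8265/298⌉ = 29 − 28 = 1
n=30: ⌈(31·285)/298⌉ − ⌈(30·285)/298⌉ = ⌈8835/298⌉ − ⌈8550/298⌉ = 30 − 29 = 1
n=31: ⌈(32·285)/298⌉ − ⌈(31·285)/298⌉ = ⌈9120/298⌉ − ⌈8835/298⌉ = 31 − 30 = 1
n=32: ⌈(33·285)/298⌉ − ⌈(32·285)/298⌉ = ⌈9405/298⌉ − ⌈9120/298⌉ = 32 − 31 = 1
n=33: ⌈(34·285)/298⌉ − ⌈(33·285)/298⌉ = ⌈9690/298⌉ − ⌈9405/298⌉ = 33 − 32 = 1
n=34: ⌈(35·285)/298⌉ − ⌈(34·285)/298⌉ = ⌈9975/298⌉ − ⌈9690/298⌉ = 34 − 33 = 1
n=35: ⌈(36·285)/298⌉ − ⌈(35·285)/298⌉ = ⌈10260/298⌉ − ⌈9975/298⌉ = 35 − 34 = 1
n=36: ⌈(37·285)/298⌉ − ⌈(36·285)/298⌉ = ⌈10545/298⌉ − ⌈10260/298⌉ = 36 − 35 = 1
n=37: ⌈(38·285)/298⌉ − ⌈(37·285)/298⌉ = ⌈10830/298⌉ − ⌈10545/298⌉ = 37 − 36 = 1
n=38: ⌈(39·285)/298⌉ − ⌈(38·285)/298⌉ = ⌈11115/298⌉ − ⌈10830/298⌉ = 38 − 37 = 1
n=39: ⌈(40·285)/298⌉ − ⌈(39·285)/298⌉ = ⌈11400/298⌉ − ⌈11115/298⌉ = 39 − 38 = 1
n=40: ⌈(41·285)/298⌉ − ⌈(40·285)/298⌉ = ⌈11685/298⌉ − ⌈11400/298⌉ = 40 − 39 = 1
n=41: ⌈(42·285)/298⌉ − ⌈(41·285)/298⌉ = ⌈11970/298⌉ − ⌈11685/298⌉ = 41 − 40 = 1
n=42: ⌈(43·285)/298⌉ − ⌈(42·285)/298⌉ = ⌈12255/298⌉ − ⌈11970/298⌉ = 42 − 41 = 1
n=43: ⌈(44·285)/298⌉ − ⌈(43·285)/298⌉ = ⌈12540/298⌉ − ⌈12255/298⌉ = 43 − 42 = 1
n=44: ⌈(45·285)/298⌉ − ⌈(44·285)/298⌉ = ⌈12825/298⌉ − ⌈12540/298⌉ = 44 − 43 = 1
n=45: ⌈(46·285)/298⌉ − ⌈(45·285)/298⌉ = ⌈13110/298⌉ − ⌈12825/298⌉ = 44 − 44 = 0
n=46: ⌈(47·285)/298⌉ − ⌈(46·285)/298⌉ = ⌈13395/298⌉ − ⌈13110/298⌉ = 45 − 44 = 1
n=47: ⌈(48·285)/298⌉ − ⌈(47·285)/298⌉ = ⌈13680/298⌉ − ⌈13395/298⌉ = 46 − 45 = 1
n=48: ⌈(49·285)/298⌉ − ⌈(48·285)/298⌉ = ⌈13965/298⌉ − ⌈13680/298⌉ = 47 − 46 = 1
n=49: ⌈(50·285)/298⌉ − ⌈(49·285)/298⌉ = ⌈14250/298⌉ − ⌈13965/298⌉ = 48 − 47 = 1
n=50: ⌈(51·285)/298⌉ − ⌈(50·285)/298⌉ = ⌈14535/298⌉ − ⌈14250/298⌉ = 49 − 48 = 1
n=51: ⌈(52·285)/298⌉ − ⌈(51·285)/298⌉ = ⌈14820/298⌉ − ⌈14535/298⌉ = 50 − 49 = 1
n=52: ⌈(53·285)/298⌉ − ⌈(52·285)/298⌉ = ⌈15105/298⌉ − ⌈14820/298⌉ = 51 − 50 = 1
n=53: ⌈(54·285)/298⌉ − ⌈(53·285)/298⌉ = ⌈15390/298⌉ − ⌈15105/298⌉ = 52 − 51 = 1
n=54: ⌈(55·285)/298⌉ − ⌈(54·285)/298⌉ = ⌈15675/298⌉ − ⌈15390/298⌉ = 53 − 52 = 1
n=55: ⌈(56·285)/298⌉ − ⌈(55·285)/298⌉ = ⌈15960/298⌉ − ⌈15675/298⌉ = 54 − 53 = 1
n=56: ⌈(57·285)/298⌉ − ⌈(56·285)/298⌉ = ⌈16245/298⌉ − ⌈15960/298⌉ = 55 − 54 = 1
n=57: ⌈(58·285)/298⌉ − ⌈(57·285)/298⌉ = ⌈16530/298⌉ − ⌈16245/298⌉ = 56 − 55 = 1
n=58: ⌈(59·285)/298⌉ − ⌈(58·285)/298⌉ = ⌈16815/298⌉ − ⌈16530/298⌉ = 57 − 56 = 1
n=59: ⌈(60·285)/298⌉ − ⌈(59·285)/298⌉ = ⌈17100/298⌉ − ⌈16815/298⌉ = 58 − 57 = 1
n=60: ⌈(61·285)/298⌉ − ⌈(60·285)/298⌉ = ⌈17385/298⌉ − ⌈17100/298⌉ = 59 − 58 = 1
n=61: ⌈(62·285)/298⌉ − ⌈(61·285)/298⌉ = ⌈17670/298⌉ − ⌈17385/298⌉ = 60 − 59 = 1
n=62: ⌈(63·285)/298⌉ − ⌈(62·285)/298⌉ = ⌈17955/298⌉ − ⌈17670/298⌉ = 61 − 60 = 1
n=63: ⌈(64·285)/298⌉ − ⌈(63·285)/298⌉ = ⌈18240/298⌉ − ⌈17955/298⌉ = 62 − 61 = 1
n=64: ⌈(65·285)/298⌉ − ⌈(64·285)/298⌉ = ⌈18525/298⌉ − ⌈18240/298⌉ = 63 − 62 = 1
n=65: ⌈(66·285)/298⌉ − ⌈(65·285)/298⌉ = ⌈18810/298⌉ − ⌈18525/298⌉ = 64 − 63 = 1
n=66: ⌈(67·285)/298⌉ − ⌈(66·285)/298⌉ = ⌈19095/298⌉ − ⌈18810/298⌉ = 65 − 64 = 1
n=67: ⌈(68·285)/298⌉ − ⌈(67·285)/298⌉ = ⌈19380/298⌉ − ⌈19095/298⌉ = 66 − 65 = 1
n=68: ⌈(69·285)/298⌉ − ⌈(68·285)/298⌉ = ⌈19665/298⌉ − ⌈19380/298⌉ = 66 − 66 = 0
n=69: ⌈(70·285)/298⌉ − ⌈(69·285)/298⌉ = ⌈19950/298⌉ − ⌈19665/298⌉ = 67 − 66 = 1
n=70: ⌈(71·285)/298⌉ − ⌈(70·285)/298⌉ = ⌈20235/298⌉ − ⌈19950/298⌉ = 68 − 67 = 1
n=71: ⌈(72·285)/298⌉ − ⌈(71·285)/298⌉ = ⌈20520/298⌉ − ⌈20235/298⌉ = 69 − 68 = 1
n=72: ⌈(73·285)/298⌉ − ⌈(72·285)/298⌉ = ⌈20805/298⌉ − ⌈20520/298⌉ = 70 − 69 = 1
n=73: ⌈(74·285)/298⌉ − ⌈(73·285)/298⌉ = ⌈21090/298⌉ − ⌈20805/298⌉ = 71 − 70 = 1
n=74: ⌈(75·285)/298⌉ − ⌈(74·285)/298⌉ = ⌈21375/298⌉ − ⌈21090/298⌉ = 72 − 71 = 1
n=75: ⌈(76·285)/298⌉ − ⌈(75·285)/298⌉ = ⌈21660/298⌉ − ⌈21375/298⌉ = 73 − 72 = 1
n=76: ⌈(77·285)/298⌉ − ⌈(76·285)/298⌉ = ⌈21945/298⌉ − ⌈21660/298⌉ = 74 − 73 = 1
n=77: ⌈(78·285)/298⌉ − ⌈(77·285)/298⌉ = ⌈22230/298⌉ − ⌈21945/298⌉ = 75 − 74 = 1
n=78: ⌈(79·285)/298⌉ − ⌈(78·285)/298⌉ = ⌈22515/298⌉ − ⌈22230/298⌉ = 76 − 75 = 1
n=79: ⌈(80·285)/298⌉ − ⌈(79·285)/298⌉ = ⌈22800/298⌉ − ⌈22515/298⌉ = 77 − 76 = 1
n=80: ⌈(81·285)/298⌉ − ⌈(80·285)/298⌉ = ⌈23085/298⌉ − ⌈22800/298⌉ = 78 − 77 = 1
n=81: ⌈(82·285)/298⌉ − ⌈(81·285)/298⌉ = ⌈23370/298⌉ − ⌈23085/298⌉ = 79 − 78 = 1
n=82: ⌈(83·285)/298⌉ − ⌈(82·285)/298⌉ = ⌈23655/298⌉ − ⌈23370/298⌉ = 80 − 79 = 1
n=83: ⌈(84·285)/298⌉ − ⌈(83·285)/298⌉ = ⌈23940/298⌉ − ⌈23655/298⌉ = 81 − 80 = 1
n=84: ⌈(85·285)/298⌉ − ⌈(84·285)/298⌉ = ⌈24225/298⌉ − ⌈23940/298⌉ = 82 − 81 = 1
n=85: ⌈(86·285)/298⌉ − ⌈(85·285)/298⌉ = ⌈24510/298⌉ − ⌈24225/298⌉ = 83 − 82 = 1
n=86: ⌈(87·285)/298⌉ − ⌈(86·285)/298⌉ = ⌈24795/298⌉ − ⌈24510/298⌉ = 84 − 83 = 1
n=87: ⌈(88·285)/298⌉ − ⌈(87·285)/298⌉ = ⌈25080/298⌉ − ⌈24795/298⌉ = 85 − 84 = 1
n=88: ⌈(89·285)/298⌉ − ⌈(88·285)/298⌉ = ⌈25365/298⌉ − ⌈25080/298⌉ = 86 − 85 = 1
n=89: ⌈(90·285)/298⌉ − ⌈(89·285)/298⌉ = ⌈25650/298⌉ − ⌈25365/298⌉ = 87 − 86 = 1
n=90: ⌈(91·285)/298⌉ − ⌈(90·285)/298⌉ = ⌈25935/298⌉ − ⌈25650/298⌉ = 88 − 87 = 1
n=91: ⌈(92·285)/298⌉ − ⌈(91·285)/298⌉ = ⌈26220/298⌉ − ⌈25935/298⌉ = 88 − 88 = 0
n=92: ⌈(93·285)/298⌉ − ⌈(92·285)/298⌉ = ⌈26505/298⌉ − ⌈26220/298⌉ = 89 − 88 = 1
n=93: ⌈(94·285)/298⌉ − ⌈(93·285)/298⌉ = ⌈26790/298⌉ − ⌈26505/298⌉ = 90 − 89 = 1
n=94: ⌈(95·285)/298⌉ − ⌈(94·285)/298⌉ = ⌈27075/298⌉ − ⌈26790/298⌉ = 91 − 90 = 1
n=95: ⌈(96·285)/298⌉ − ⌈(95·285)/298⌉ = ⌈27360/298⌉ − ⌈27075/298⌉ = 92 − 91 = 1
n=96: ⌈(97·285)/298⌉ − ⌈(96·285)/298⌉ = ⌈27645/298⌉ − ⌈27360/298⌉ = 93 − 92 = 1
n=97: ⌈(98·285)/298⌉ − ⌈(97·285)/298⌉ = ⌈27930/298⌉ − ⌈27645/298⌉ = 94 − 93 = 1
n=98: ⌈(99·285)/298⌉ − ⌈(98·285)/298⌉ = ⌈28215/298⌉ − ⌈27930/298⌉ = 95 − 94 = 1
n=99: ⌈(100·285)/298⌉ − ⌈(99·285)/298⌉ = ⌈28500/298⌉ − ⌈28215/298⌉ = 96 − 95 = 1

1111111111111111111111011111111111111111111110111111111111111111111101111111111111111111111011111111


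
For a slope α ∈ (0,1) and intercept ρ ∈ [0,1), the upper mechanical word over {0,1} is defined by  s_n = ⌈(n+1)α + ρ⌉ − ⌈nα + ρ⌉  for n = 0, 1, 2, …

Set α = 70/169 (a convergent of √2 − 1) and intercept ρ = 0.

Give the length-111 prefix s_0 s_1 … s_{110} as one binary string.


101010010100101010010100101010010100101001010100101001010100101001010010101001010010101001010010101001010010100

n=0: ⌈(1·70)/169⌉ − ⌈(0·70)/169⌉ = ⌈70/169⌉ − ⌈0/169⌉ = 1 − 0 = 1
n=1: ⌈(2·70)/169⌉ − ⌈(1·70)/169⌉ = ⌈140/169⌉ − ⌈70/169⌉ = 1 − 1 = 0
n=2: ⌈(3·70)/169⌉ − ⌈(2·70)/169⌉ = ⌈210/169⌉ − ⌈140/169⌉ = 2 − 1 = 1
n=3: ⌈(4·70)/169⌉ − ⌈(3·70)/169⌉ = ⌈280/169⌉ − ⌈210/169⌉ = 2 − 2 = 0
n=4: ⌈(5·70)/169⌉ − ⌈(4·70)/169⌉ = ⌈350/169⌉ − ⌈280/169⌉ = 3 − 2 = 1
n=5: ⌈(6·70)/169⌉ − ⌈(5·70)/169⌉ = ⌈420/169⌉ − ⌈350/169⌉ = 3 − 3 = 0
n=6: ⌈(7·70)/169⌉ − ⌈(6·70)/169⌉ = ⌈490/169⌉ − ⌈420/169⌉ = 3 − 3 = 0
n=7: ⌈(8·70)/169⌉ − ⌈(7·70)/169⌉ = ⌈560/169⌉ − ⌈490/169⌉ = 4 − 3 = 1
n=8: ⌈(9·70)/169⌉ − ⌈(8·70)/169⌉ = ⌈630/169⌉ − ⌈560/169⌉ = 4 − 4 = 0
n=9: ⌈(10·70)/169⌉ − ⌈(9·70)/169⌉ = ⌈700/169⌉ − ⌈630/169⌉ = 5 − 4 = 1
n=10: ⌈(11·70)/169⌉ − ⌈(10·70)/169⌉ = ⌈770/169⌉ − ⌈700/169⌉ = 5 − 5 = 0
n=11: ⌈(12·70)/169⌉ − ⌈(11·70)/169⌉ = ⌈840/169⌉ − ⌈770/169⌉ = 5 − 5 = 0
n=12: ⌈(13·70)/169⌉ − ⌈(12·70)/169⌉ = ⌈910/169⌉ − ⌈840/169⌉ = 6 − 5 = 1
n=13: ⌈(14·70)/169⌉ − ⌈(13·70)/169⌉ = ⌈980/169⌉ − ⌈910/169⌉ = 6 − 6 = 0
n=14: ⌈(15·70)/169⌉ − ⌈(14·70)/169⌉ = ⌈1050/169⌉ − ⌈980/169⌉ = 7 − 6 = 1
n=15: ⌈(16·70)/169⌉ − ⌈(15·70)/169⌉ = ⌈1120/169⌉ − ⌈1050/169⌉ = 7 − 7 = 0
n=16: ⌈(17·70)/169⌉ − ⌈(16·70)/169⌉ = ⌈1190/169⌉ − ⌈1120/169⌉ = 8 − 7 = 1
n=17: ⌈(18·70)/169⌉ − ⌈(17·70)/169⌉ = ⌈1260/169⌉ − ⌈1190/169⌉ = 8 − 8 = 0
n=18: ⌈(19·70)/169⌉ − ⌈(18·70)/169⌉ = ⌈1330/169⌉ − ⌈1260/169⌉ = 8 − 8 = 0
n=19: ⌈(20·70)/169⌉ − ⌈(19·70)/169⌉ = ⌈1400/169⌉ − ⌈1330/169⌉ = 9 − 8 = 1
n=20: ⌈(21·70)/169⌉ − ⌈(20·70)/169⌉ = ⌈1470/169⌉ − ⌈1400/169⌉ = 9 − 9 = 0
n=21: ⌈(22·70)/169⌉ − ⌈(21·70)/169⌉ = ⌈1540/169⌉ − ⌈1470/169⌉ = 10 − 9 = 1
n=22: ⌈(23·70)/169⌉ − ⌈(22·70)/169⌉ = ⌈1610/169⌉ − ⌈1540/169⌉ = 10 − 10 = 0
n=23: ⌈(24·70)/169⌉ − ⌈(23·70)/169⌉ = ⌈1680/169⌉ − ⌈1610/169⌉ = 10 − 10 = 0
n=24: ⌈(25·70)/169⌉ − ⌈(24·70)/169⌉ = ⌈1750/169⌉ − ⌈1680/169⌉ = 11 − 10 = 1
n=25: ⌈(26·70)/169⌉ − ⌈(25·70)/169⌉ = ⌈1820/169⌉ − ⌈1750/169⌉ = 11 − 11 = 0
n=26: ⌈(27·70)/169⌉ − ⌈(26·70)/169⌉ = ⌈1890/169⌉ − ⌈1820/169⌉ = 12 − 11 = 1
n=27: ⌈(28·70)/169⌉ − ⌈(27·70)/169⌉ = ⌈1960/169⌉ − ⌈1890/169⌉ = 12 − 12 = 0
n=28: ⌈(29·70)/169⌉ − ⌈(28·70)/169⌉ = ⌈2030/169⌉ − ⌈1960/169⌉ = 13 − 12 = 1
n=29: ⌈(30·70)/169⌉ − ⌈(29·70)/169⌉ = ⌈2100/169⌉ − ⌈2030/169⌉ = 13 − 13 = 0
n=30: ⌈(31·70)/169⌉ − ⌈(30·70)/169⌉ = ⌈2170/169⌉ − ⌈2100/169⌉ = 13 − 13 = 0
n=31: ⌈(32·70)/169⌉ − ⌈(31·70)/169⌉ = ⌈2240/169⌉ − ⌈2170/169⌉ = 14 − 13 = 1
n=32: ⌈(33·70)/169⌉ − ⌈(32·70)/169⌉ = ⌈2310/169⌉ − ⌈2240/169⌉ = 14 − 14 = 0
n=33: ⌈(34·70)/169⌉ − ⌈(33·70)/169⌉ = ⌈2380/169⌉ − ⌈2310/169⌉ = 15 − 14 = 1
n=34: ⌈(35·70)/169⌉ − ⌈(34·70)/169⌉ = ⌈2450/169⌉ − ⌈2380/169⌉ = 15 − 15 = 0
n=35: ⌈(36·70)/169⌉ − ⌈(35·70)/169⌉ = ⌈2520/169⌉ − ⌈2450/169⌉ = 15 − 15 = 0
n=36: ⌈(37·70)/169⌉ − ⌈(36·70)/169⌉ = ⌈2590/169⌉ − ⌈2520/169⌉ = 16 − 15 = 1
n=37: ⌈(38·70)/169⌉ − ⌈(37·70)/169⌉ = ⌈2660/169⌉ − ⌈2590/169⌉ = 16 − 16 = 0
n=38: ⌈(39·70)/169⌉ − ⌈(38·70)/169⌉ = ⌈2730/169⌉ − ⌈2660/169⌉ = 17 − 16 = 1
n=39: ⌈(40·70)/169⌉ − ⌈(39·70)/169⌉ = ⌈2800/169⌉ − ⌈2730/169⌉ = 17 − 17 = 0
n=40: ⌈(41·70)/169⌉ − ⌈(40·70)/169⌉ = ⌈2870/169⌉ − ⌈2800/169⌉ = 17 − 17 = 0
n=41: ⌈(42·70)/169⌉ − ⌈(41·70)/169⌉ = ⌈2940/169⌉ − ⌈2870/169⌉ = 18 − 17 = 1
n=42: ⌈(43·70)/169⌉ − ⌈(42·70)/169⌉ = ⌈3010/169⌉ − ⌈2940/169⌉ = 18 − 18 = 0
n=43: ⌈(44·70)/169⌉ − ⌈(43·70)/169⌉ = ⌈3080/169⌉ − ⌈3010/169⌉ = 19 − 18 = 1
n=44: ⌈(45·70)/169⌉ − ⌈(44·70)/169⌉ = ⌈3150/169⌉ − ⌈3080/169⌉ = 19 − 19 = 0
n=45: ⌈(46·70)/169⌉ − ⌈(45·70)/169⌉ = ⌈3220/169⌉ − ⌈3150/169⌉ = 20 − 19 = 1
n=46: ⌈(47·70)/169⌉ − ⌈(46·70)/169⌉ = ⌈3290/169⌉ − ⌈3220/169⌉ = 20 − 20 = 0
n=47: ⌈(48·70)/169⌉ − ⌈(47·70)/169⌉ = ⌈3360/169⌉ − ⌈3290/169⌉ = 20 − 20 = 0
n=48: ⌈(49·70)/169⌉ − ⌈(48·70)/169⌉ = ⌈3430/169⌉ − ⌈3360/169⌉ = 21 − 20 = 1
n=49: ⌈(50·70)/169⌉ − ⌈(49·70)/169⌉ = ⌈3500/169⌉ − ⌈3430/169⌉ = 21 − 21 = 0
n=50: ⌈(51·70)/169⌉ − ⌈(50·70)/169⌉ = ⌈3570/169⌉ − ⌈3500/169⌉ = 22 − 21 = 1
n=51: ⌈(52·70)/169⌉ − ⌈(51·70)/169⌉ = ⌈3640/169⌉ − ⌈3570/169⌉ = 22 − 22 = 0
n=52: ⌈(53·70)/169⌉ − ⌈(52·70)/169⌉ = ⌈3710/169⌉ − ⌈3640/169⌉ = 22 − 22 = 0
n=53: ⌈(54·70)/169⌉ − ⌈(53·70)/169⌉ = ⌈3780/169⌉ − ⌈3710/169⌉ = 23 − 22 = 1
n=54: ⌈(55·70)/169⌉ − ⌈(54·70)/169⌉ = ⌈3850/169⌉ − ⌈3780/169⌉ = 23 − 23 = 0
n=55: ⌈(56·70)/169⌉ − ⌈(55·70)/169⌉ = ⌈3920/169⌉ − ⌈3850/169⌉ = 24 − 23 = 1
n=56: ⌈(57·70)/169⌉ − ⌈(56·70)/169⌉ = ⌈3990/169⌉ − ⌈3920/169⌉ = 24 − 24 = 0
n=57: ⌈(58·70)/169⌉ − ⌈(57·70)/169⌉ = ⌈4060/169⌉ − ⌈3990/169⌉ = 25 − 24 = 1
n=58: ⌈(59·70)/169⌉ − ⌈(58·70)/169⌉ = ⌈4130/169⌉ − ⌈4060/169⌉ = 25 − 25 = 0
n=59: ⌈(60·70)/169⌉ − ⌈(59·70)/169⌉ = ⌈4200/169⌉ − ⌈4130/169⌉ = 25 − 25 = 0
n=60: ⌈(61·70)/169⌉ − ⌈(60·70)/169⌉ = ⌈4270/169⌉ − ⌈4200/169⌉ = 26 − 25 = 1
n=61: ⌈(62·70)/169⌉ − ⌈(61·70)/169⌉ = ⌈4340/169⌉ − ⌈4270/169⌉ = 26 − 26 = 0
n=62: ⌈(63·70)/169⌉ − ⌈(62·70)/169⌉ = ⌈4410/169⌉ − ⌈4340/169⌉ = 27 − 26 = 1
n=63: ⌈(64·70)/169⌉ − ⌈(63·70)/169⌉ = ⌈4480/169⌉ − ⌈4410/169⌉ = 27 − 27 = 0
n=64: ⌈(65·70)/169⌉ − ⌈(64·70)/169⌉ = ⌈4550/169⌉ − ⌈4480/169⌉ = 27 − 27 = 0
n=65: ⌈(66·70)/169⌉ − ⌈(65·70)/169⌉ = ⌈4620/169⌉ − ⌈4550/169⌉ = 28 − 27 = 1
n=66: ⌈(67·70)/169⌉ − ⌈(66·70)/169⌉ = ⌈4690/169⌉ − ⌈4620/169⌉ = 28 − 28 = 0
n=67: ⌈(68·70)/169⌉ − ⌈(67·70)/169⌉ = ⌈4760/169⌉ − ⌈4690/169⌉ = 29 − 28 = 1
n=68: ⌈(69·70)/169⌉ − ⌈(68·70)/169⌉ = ⌈4830/169⌉ − ⌈4760/169⌉ = 29 − 29 = 0
n=69: ⌈(70·70)/169⌉ − ⌈(69·70)/169⌉ = ⌈4900/169⌉ − ⌈4830/169⌉ = 29 − 29 = 0
n=70: ⌈(71·70)/169⌉ − ⌈(70·70)/169⌉ = ⌈4970/169⌉ − ⌈4900/169⌉ = 30 − 29 = 1
n=71: ⌈(72·70)/169⌉ − ⌈(71·70)/169⌉ = ⌈5040/169⌉ − ⌈4970/169⌉ = 30 − 30 = 0
n=72: ⌈(73·70)/169⌉ − ⌈(72·70)/169⌉ = ⌈5110/169⌉ − ⌈5040/169⌉ = 31 − 30 = 1
n=73: ⌈(74·70)/169⌉ − ⌈(73·70)/169⌉ = ⌈5180/169⌉ − ⌈5110/169⌉ = 31 − 31 = 0
n=74: ⌈(75·70)/169⌉ − ⌈(74·70)/169⌉ = ⌈5250/169⌉ − ⌈5180/169⌉ = 32 − 31 = 1
n=75: ⌈(76·70)/169⌉ − ⌈(75·70)/169⌉ = ⌈5320/169⌉ − ⌈5250/169⌉ = 32 − 32 = 0
n=76: ⌈(77·70)/169⌉ − ⌈(76·70)/169⌉ = ⌈5390/169⌉ − ⌈5320/169⌉ = 32 − 32 = 0
n=77: ⌈(78·70)/169⌉ − ⌈(77·70)/169⌉ = ⌈5460/169⌉ − ⌈5390/169⌉ = 33 − 32 = 1
n=78: ⌈(79·70)/169⌉ − ⌈(78·70)/169⌉ = ⌈5530/169⌉ − ⌈5460/169⌉ = 33 − 33 = 0
n=79: ⌈(80·70)/169⌉ − ⌈(79·70)/169⌉ = ⌈5600/169⌉ − ⌈5530/169⌉ = 34 − 33 = 1
n=80: ⌈(81·70)/169⌉ − ⌈(80·70)/169⌉ = ⌈5670/169⌉ − ⌈5600/169⌉ = 34 − 34 = 0
n=81: ⌈(82·70)/169⌉ − ⌈(81·70)/169⌉ = ⌈5740/169⌉ − ⌈5670/169⌉ = 34 − 34 = 0
n=82: ⌈(83·70)/169⌉ − ⌈(82·70)/169⌉ = ⌈5810/169⌉ − ⌈5740/169⌉ = 35 − 34 = 1
n=83: ⌈(84·70)/169⌉ − ⌈(83·70)/169⌉ = ⌈5880/169⌉ − ⌈5810/169⌉ = 35 − 35 = 0
n=84: ⌈(85·70)/169⌉ − ⌈(84·70)/169⌉ = ⌈5950/169⌉ − ⌈5880/169⌉ = 36 − 35 = 1
n=85: ⌈(86·70)/169⌉ − ⌈(85·70)/169⌉ = ⌈6020/169⌉ − ⌈5950/169⌉ = 36 − 36 = 0
n=86: ⌈(87·70)/169⌉ − ⌈(86·70)/169⌉ = ⌈6090/169⌉ − ⌈6020/169⌉ = 37 − 36 = 1
n=87: ⌈(88·70)/169⌉ − ⌈(87·70)/169⌉ = ⌈6160/169⌉ − ⌈6090/169⌉ = 37 − 37 = 0
n=88: ⌈(89·70)/169⌉ − ⌈(88·70)/169⌉ = ⌈6230/169⌉ − ⌈6160/169⌉ = 37 − 37 = 0
n=89: ⌈(90·70)/169⌉ − ⌈(89·70)/169⌉ = ⌈6300/169⌉ − ⌈6230/169⌉ = 38 − 37 = 1
n=90: ⌈(91·70)/169⌉ − ⌈(90·70)/169⌉ = ⌈6370/169⌉ − ⌈6300/169⌉ = 38 − 38 = 0
n=91: ⌈(92·70)/169⌉ − ⌈(91·70)/169⌉ = ⌈6440/169⌉ − ⌈6370/169⌉ = 39 − 38 = 1
n=92: ⌈(93·70)/169⌉ − ⌈(92·70)/169⌉ = ⌈6510/169⌉ − ⌈6440/169⌉ = 39 − 39 = 0
n=93: ⌈(94·70)/169⌉ − ⌈(93·70)/169⌉ = ⌈6580/169⌉ − ⌈6510/169⌉ = 39 − 39 = 0
n=94: ⌈(95·70)/169⌉ − ⌈(94·70)/169⌉ = ⌈6650/169⌉ − ⌈6580/169⌉ = 40 − 39 = 1
n=95: ⌈(96·70)/169⌉ − ⌈(95·70)/169⌉ = ⌈6720/169⌉ − ⌈6650/169⌉ = 40 − 40 = 0
n=96: ⌈(97·70)/169⌉ − ⌈(96·70)/169⌉ = ⌈6790/169⌉ − ⌈6720/169⌉ = 41 − 40 = 1
n=97: ⌈(98·70)/169⌉ − ⌈(97·70)/169⌉ = ⌈6860/169⌉ − ⌈6790/169⌉ = 41 − 41 = 0
n=98: ⌈(99·70)/169⌉ − ⌈(98·70)/169⌉ = ⌈6930/169⌉ − ⌈6860/169⌉ = 42 − 41 = 1
n=99: ⌈(100·70)/169⌉ − ⌈(99·70)/169⌉ = ⌈7000/169⌉ − ⌈6930/169⌉ = 42 − 42 = 0
n=100: ⌈(101·70)/169⌉ − ⌈(100·70)/169⌉ = ⌈7070/169⌉ − ⌈7000/169⌉ = 42 − 42 = 0
n=101: ⌈(102·70)/169⌉ − ⌈(101·70)/169⌉ = ⌈7140/169⌉ − ⌈7070/169⌉ = 43 − 42 = 1
n=102: ⌈(103·70)/169⌉ − ⌈(102·70)/169⌉ = ⌈7210/169⌉ − ⌈7140/169⌉ = 43 − 43 = 0
n=103: ⌈(104·70)/169⌉ − ⌈(103·70)/169⌉ = ⌈7280/169⌉ − ⌈7210/169⌉ = 44 − 43 = 1
n=104: ⌈(105·70)/169⌉ − ⌈(104·70)/169⌉ = ⌈7350/169⌉ − ⌈7280/169⌉ = 44 − 44 = 0
n=105: ⌈(106·70)/169⌉ − ⌈(105·70)/169⌉ = ⌈7420/169⌉ − ⌈7350/169⌉ = 44 − 44 = 0
n=106: ⌈(107·70)/169⌉ − ⌈(106·70)/169⌉ = ⌈7490/169⌉ − ⌈7420/169⌉ = 45 − 44 = 1
n=107: ⌈(108·70)/169⌉ − ⌈(107·70)/169⌉ = ⌈7560/169⌉ − ⌈7490/169⌉ = 45 − 45 = 0
n=108: ⌈(109·70)/169⌉ − ⌈(108·70)/169⌉ = ⌈7630/169⌉ − ⌈7560/169⌉ = 46 − 45 = 1
n=109: ⌈(110·70)/169⌉ − ⌈(109·70)/169⌉ = ⌈7700/169⌉ − ⌈7630/169⌉ = 46 − 46 = 0
n=110: ⌈(111·70)/169⌉ − ⌈(110·70)/169⌉ = ⌈7770/169⌉ − ⌈7700/169⌉ = 46 − 46 = 0


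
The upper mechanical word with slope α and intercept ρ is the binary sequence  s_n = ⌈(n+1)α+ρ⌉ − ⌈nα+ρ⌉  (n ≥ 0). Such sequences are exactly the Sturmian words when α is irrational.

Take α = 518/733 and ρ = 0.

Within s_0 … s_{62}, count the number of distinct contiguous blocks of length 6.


7

t_n = ⌈(n·518)/733⌉ for n = 0 … 63:
  n=0…9: ⌈0/733⌉=0 ⌈518/733⌉=1 ⌈1036/733⌉=2 ⌈1554/733⌉=3 ⌈2072/733⌉=3 ⌈2590/733⌉=4 ⌈3108/733⌉=5 ⌈3626/733⌉=5 ⌈4144/733⌉=6 ⌈4662/733⌉=7
  n=10…19: ⌈5180/733⌉=8 ⌈5698/733⌉=8 ⌈6216/733⌉=9 ⌈6734/733⌉=10 ⌈7252/733⌉=10 ⌈7770/733⌉=11 ⌈8288/733⌉=12 ⌈8806/733⌉=13 ⌈9324/733⌉=13 ⌈9842/733⌉=14
  n=20…29: ⌈10360/733⌉=15 ⌈10878/733⌉=15 ⌈11396/733⌉=16 ⌈11914/733⌉=17 ⌈12432/733⌉=17 ⌈12950/733⌉=18 ⌈13468/733⌉=19 ⌈13986/733⌉=20 ⌈14504/733⌉=20 ⌈15022/733⌉=21
  n=30…39: ⌈15540/733⌉=22 ⌈16058/733⌉=22 ⌈16576/733⌉=23 ⌈17094/733⌉=24 ⌈17612/733⌉=25 ⌈18130/733⌉=25 ⌈18648/733⌉=26 ⌈19166/733⌉=27 ⌈19684/733⌉=27 ⌈20202/733⌉=28
  n=40…49: ⌈20720/733⌉=29 ⌈21238/733⌉=29 ⌈21756/733⌉=30 ⌈22274/733⌉=31 ⌈22792/733⌉=32 ⌈23310/733⌉=32 ⌈23828/733⌉=33 ⌈24346/733⌉=34 ⌈24864/733⌉=34 ⌈25382/733⌉=35
  n=50…59: ⌈25900/733⌉=36 ⌈26418/733⌉=37 ⌈26936/733⌉=37 ⌈27454/733⌉=38 ⌈27972/733⌉=39 ⌈28490/733⌉=39 ⌈29008/733⌉=40 ⌈29526/733⌉=41 ⌈30044/733⌉=41 ⌈30562/733⌉=42
  n=60…63: ⌈31080/733⌉=43 ⌈31598/733⌉=44 ⌈32116/733⌉=44 ⌈32634/733⌉=45
s_n = t_(n+1) − t_n for n = 0 … 62 gives
prefix = 111011011101101110110110111011011101101101110110111011011011101
slide a length-6 window over [0..5] … [57..62] (58 windows); first occurrence of each distinct factor:
  [  0..  5] 111011
  [  1..  6] 110110
  [  2..  7] 101101
  [  3..  8] 011011
  [  4..  9] 110111
  [  5.. 10] 101110
  [  6.. 11] 011101
  (the other 51 windows repeat one of these)
distinct factors: {011011, 011101, 101101, 101110, 110110, 110111, 111011}
count = 7  (Sturmian bound for length 6 is 7)


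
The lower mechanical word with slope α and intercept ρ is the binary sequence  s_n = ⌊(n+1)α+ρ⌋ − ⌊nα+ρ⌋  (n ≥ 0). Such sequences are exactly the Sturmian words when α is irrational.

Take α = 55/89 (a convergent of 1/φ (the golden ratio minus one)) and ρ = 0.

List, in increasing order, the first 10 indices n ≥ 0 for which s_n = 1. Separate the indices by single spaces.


n=0: ⌊55/89⌋−⌊0/89⌋ = 0−0 = 0
n=1: ⌊110/89⌋−⌊55/89⌋ = 1−0 = 1  ← one
n=2: ⌊165/89⌋−⌊110/89⌋ = 1−1 = 0
n=3: ⌊220/89⌋−⌊165/89⌋ = 2−1 = 1  ← one
n=4: ⌊275/89⌋−⌊220/89⌋ = 3−2 = 1  ← one
n=5: ⌊330/89⌋−⌊275/89⌋ = 3−3 = 0
n=6: ⌊385/89⌋−⌊330/89⌋ = 4−3 = 1  ← one
n=7: ⌊440/89⌋−⌊385/89⌋ = 4−4 = 0
n=8: ⌊495/89⌋−⌊440/89⌋ = 5−4 = 1  ← one
n=9: ⌊550/89⌋−⌊495/89⌋ = 6−5 = 1  ← one
n=10: ⌊605/89⌋−⌊550/89⌋ = 6−6 = 0
n=11: ⌊660/89⌋−⌊605/89⌋ = 7−6 = 1  ← one
n=12: ⌊715/89⌋−⌊660/89⌋ = 8−7 = 1  ← one
n=13: ⌊770/89⌋−⌊715/89⌋ = 8−8 = 0
n=14: ⌊825/89⌋−⌊770/89⌋ = 9−8 = 1  ← one
n=15: ⌊880/89⌋−⌊825/89⌋ = 9−9 = 0
n=16: ⌊935/89⌋−⌊880/89⌋ = 10−9 = 1  ← one
positions of the first 10 ones: 1 3 4 6 8 9 11 12 14 16

1 3 4 6 8 9 11 12 14 16


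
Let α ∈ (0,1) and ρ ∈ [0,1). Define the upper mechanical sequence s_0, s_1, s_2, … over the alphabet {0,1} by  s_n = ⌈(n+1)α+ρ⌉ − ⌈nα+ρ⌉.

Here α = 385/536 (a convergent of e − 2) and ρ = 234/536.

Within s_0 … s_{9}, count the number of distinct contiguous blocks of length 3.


4

t_n = ⌈(n·385+234)/536⌉ for n = 0 … 10:
  n=0…9: ⌈234/536⌉=1 ⌈619/536⌉=2 ⌈1004/536⌉=2 ⌈1389/536⌉=3 ⌈1774/536⌉=4 ⌈2159/536⌉=5 ⌈2544/536⌉=5 ⌈2929/536⌉=6 ⌈3314/536⌉=7 ⌈3699/536⌉=7
  n=10: ⌈4084/536⌉=8
s_n = t_(n+1) − t_n for n = 0 … 9 gives
prefix = 1011101101
slide a length-3 window over [0..2] … [7..9] (8 windows); first occurrence of each distinct factor:
  [  0..  2] 101
  [  1..  3] 011
  [  2..  4] 111
  [  3..  5] 110
  (the other 4 windows repeat one of these)
distinct factors: {011, 101, 110, 111}
count = 4  (Sturmian bound for length 3 is 4)


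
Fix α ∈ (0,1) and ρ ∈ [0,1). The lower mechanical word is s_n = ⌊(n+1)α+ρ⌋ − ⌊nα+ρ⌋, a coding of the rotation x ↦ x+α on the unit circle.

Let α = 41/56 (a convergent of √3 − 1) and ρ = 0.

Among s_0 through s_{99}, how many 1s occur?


73

#1s = Σ_{n=0}^{99} s_n = Σ_{n=0}^{99} (⌊(n+1)α+ρ⌋ − ⌊nα+ρ⌋)
the sum telescopes: every ⌊nα+ρ⌋ with 0 < n < 100 appears once with + and once with −, leaving ⌊100α+ρ⌋ − ⌊0·α+ρ⌋
100α + ρ = (100·41) / 56 = 4100/56
ρ = 0/56
⌊4100/56⌋ = 73,  ⌊0/56⌋ = 0
#1s = 73 − 0 = 73


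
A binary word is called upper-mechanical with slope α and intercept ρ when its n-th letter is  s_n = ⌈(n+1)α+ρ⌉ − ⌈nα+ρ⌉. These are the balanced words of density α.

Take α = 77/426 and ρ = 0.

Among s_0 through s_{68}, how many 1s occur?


#1s = Σ_{n=0}^{68} s_n = Σ_{n=0}^{68} (⌈(n+1)α+ρ⌉ − ⌈nα+ρ⌉)
the sum telescopes: every ⌈nα+ρ⌉ with 0 < n < 69 appears once with + and once with −, leaving ⌈69α+ρ⌉ − ⌈0·α+ρ⌉
69α + ρ = (69·77) / 426 = 5313/426
ρ = 0/426
⌈5313/426⌉ = 13,  ⌈0/426⌉ = 0
#1s = 13 − 0 = 13

13


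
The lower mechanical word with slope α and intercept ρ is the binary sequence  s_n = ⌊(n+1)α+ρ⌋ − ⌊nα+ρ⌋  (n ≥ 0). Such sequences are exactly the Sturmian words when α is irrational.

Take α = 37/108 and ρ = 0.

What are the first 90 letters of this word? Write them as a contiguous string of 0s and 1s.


n=0: ⌊(1·37)/108⌋ − ⌊(0·37)/108⌋ = ⌊37/108⌋ − ⌊0/108⌋ = 0 − 0 = 0
n=1: ⌊(2·37)/108⌋ − ⌊(1·37)/108⌋ = ⌊74/108⌋ − ⌊37/108⌋ = 0 − 0 = 0
n=2: ⌊(3·37)/108⌋ − ⌊(2·37)/108⌋ = ⌊111/108⌋ − ⌊74/108⌋ = 1 − 0 = 1
n=3: ⌊(4·37)/108⌋ − ⌊(3·37)/108⌋ = ⌊148/108⌋ − ⌊111/108⌋ = 1 − 1 = 0
n=4: ⌊(5·37)/108⌋ − ⌊(4·37)/108⌋ = ⌊185/108⌋ − ⌊148/108⌋ = 1 − 1 = 0
n=5: ⌊(6·37)/108⌋ − ⌊(5·37)/108⌋ = ⌊222/108⌋ − ⌊185/108⌋ = 2 − 1 = 1
n=6: ⌊(7·37)/108⌋ − ⌊(6·37)/108⌋ = ⌊259/108⌋ − ⌊222/108⌋ = 2 − 2 = 0
n=7: ⌊(8·37)/108⌋ − ⌊(7·37)/108⌋ = ⌊296/108⌋ − ⌊259/108⌋ = 2 − 2 = 0
n=8: ⌊(9·37)/108⌋ − ⌊(8·37)/108⌋ = ⌊333/108⌋ − ⌊296/108⌋ = 3 − 2 = 1
n=9: ⌊(10·37)/108⌋ − ⌊(9·37)/108⌋ = ⌊370/108⌋ − ⌊333/108⌋ = 3 − 3 = 0
n=10: ⌊(11·37)/108⌋ − ⌊(10·37)/108⌋ = ⌊407/108⌋ − ⌊370/108⌋ = 3 − 3 = 0
n=11: ⌊(12·37)/108⌋ − ⌊(11·37)/108⌋ = ⌊444/108⌋ − ⌊407/108⌋ = 4 − 3 = 1
n=12: ⌊(13·37)/108⌋ − ⌊(12·37)/108⌋ = ⌊481/108⌋ − ⌊444/108⌋ = 4 − 4 = 0
n=13: ⌊(14·37)/108⌋ − ⌊(13·37)/108⌋ = ⌊518/108⌋ − ⌊481/108⌋ = 4 − 4 = 0
n=14: ⌊(15·37)/108⌋ − ⌊(14·37)/108⌋ = ⌊555/108⌋ − ⌊518/108⌋ = 5 − 4 = 1
n=15: ⌊(16·37)/108⌋ − ⌊(15·37)/108⌋ = ⌊592/108⌋ − ⌊555/108⌋ = 5 − 5 = 0
n=16: ⌊(17·37)/108⌋ − ⌊(16·37)/108⌋ = ⌊629/108⌋ − ⌊592/108⌋ = 5 − 5 = 0
n=17: ⌊(18·37)/108⌋ − ⌊(17·37)/108⌋ = ⌊666/108⌋ − ⌊629/108⌋ = 6 − 5 = 1
n=18: ⌊(19·37)/108⌋ − ⌊(18·37)/108⌋ = ⌊703/108⌋ − ⌊666/108⌋ = 6 − 6 = 0
n=19: ⌊(20·37)/108⌋ − ⌊(19·37)/108⌋ = ⌊740/108⌋ − ⌊703/108⌋ = 6 − 6 = 0
n=20: ⌊(21·37)/108⌋ − ⌊(20·37)/108⌋ = ⌊777/108⌋ − ⌊740/108⌋ = 7 − 6 = 1
n=21: ⌊(22·37)/108⌋ − ⌊(21·37)/108⌋ = ⌊814/108⌋ − ⌊777/108⌋ = 7 − 7 = 0
n=22: ⌊(23·37)/108⌋ − ⌊(22·37)/108⌋ = ⌊851/108⌋ − ⌊814/108⌋ = 7 − 7 = 0
n=23: ⌊(24·37)/108⌋ − ⌊(23·37)/108⌋ = ⌊888/108⌋ − ⌊851/108⌋ = 8 − 7 = 1
n=24: ⌊(25·37)/108⌋ − ⌊(24·37)/108⌋ = ⌊925/108⌋ − ⌊888/108⌋ = 8 − 8 = 0
n=25: ⌊(26·37)/108⌋ − ⌊(25·37)/108⌋ = ⌊962/108⌋ − ⌊925/108⌋ = 8 − 8 = 0
n=26: ⌊(27·37)/108⌋ − ⌊(26·37)/108⌋ = ⌊999/108⌋ − ⌊962/108⌋ = 9 − 8 = 1
n=27: ⌊(28·37)/108⌋ − ⌊(27·37)/108⌋ = ⌊1036/108⌋ − ⌊999/108⌋ = 9 − 9 = 0
n=28: ⌊(29·37)/108⌋ − ⌊(28·37)/108⌋ = ⌊1073/108⌋ − ⌊1036/108⌋ = 9 − 9 = 0
n=29: ⌊(30·37)/108⌋ − ⌊(29·37)/108⌋ = ⌊1110/108⌋ − ⌊1073/108⌋ = 10 − 9 = 1
n=30: ⌊(31·37)/108⌋ − ⌊(30·37)/108⌋ = ⌊1147/108⌋ − ⌊1110/108⌋ = 10 − 10 = 0
n=31: ⌊(32·37)/108⌋ − ⌊(31·37)/108⌋ = ⌊1184/108⌋ − ⌊1147/108⌋ = 10 − 10 = 0
n=32: ⌊(33·37)/108⌋ − ⌊(32·37)/108⌋ = ⌊1221/108⌋ − ⌊1184/108⌋ = 11 − 10 = 1
n=33: ⌊(34·37)/108⌋ − ⌊(33·37)/108⌋ = ⌊1258/108⌋ − ⌊1221/108⌋ = 11 − 11 = 0
n=34: ⌊(35·37)/108⌋ − ⌊(34·37)/108⌋ = ⌊1295/108⌋ − ⌊1258/108⌋ = 11 − 11 = 0
n=35: ⌊(36·37)/108⌋ − ⌊(35·37)/108⌋ = ⌊1332/108⌋ − ⌊1295/108⌋ = 12 − 11 = 1
n=36: ⌊(37·37)/108⌋ − ⌊(36·37)/108⌋ = ⌊1369/108⌋ − ⌊1332/108⌋ = 12 − 12 = 0
n=37: ⌊(38·37)/108⌋ − ⌊(37·37)/108⌋ = ⌊1406/108⌋ − ⌊1369/108⌋ = 13 − 12 = 1
n=38: ⌊(39·37)/108⌋ − ⌊(38·37)/108⌋ = ⌊1443/108⌋ − ⌊1406/108⌋ = 13 − 13 = 0
n=39: ⌊(40·37)/108⌋ − ⌊(39·37)/108⌋ = ⌊1480/108⌋ − ⌊1443/108⌋ = 13 − 13 = 0
n=40: ⌊(41·37)/108⌋ − ⌊(40·37)/108⌋ = ⌊1517/108⌋ − ⌊1480/108⌋ = 14 − 13 = 1
n=41: ⌊(42·37)/108⌋ − ⌊(41·37)/108⌋ = ⌊1554/108⌋ − ⌊1517/108⌋ = 14 − 14 = 0
n=42: ⌊(43·37)/108⌋ − ⌊(42·37)/108⌋ = ⌊1591/108⌋ − ⌊1554/108⌋ = 14 − 14 = 0
n=43: ⌊(44·37)/108⌋ − ⌊(43·37)/108⌋ = ⌊1628/108⌋ − ⌊1591/108⌋ = 15 − 14 = 1
n=44: ⌊(45·37)/108⌋ − ⌊(44·37)/108⌋ = ⌊1665/108⌋ − ⌊1628/108⌋ = 15 − 15 = 0
n=45: ⌊(46·37)/108⌋ − ⌊(45·37)/108⌋ = ⌊1702/108⌋ − ⌊1665/108⌋ = 15 − 15 = 0
n=46: ⌊(47·37)/108⌋ − ⌊(46·37)/108⌋ = ⌊1739/108⌋ − ⌊1702/108⌋ = 16 − 15 = 1
n=47: ⌊(48·37)/108⌋ − ⌊(47·37)/108⌋ = ⌊1776/108⌋ − ⌊1739/108⌋ = 16 − 16 = 0
n=48: ⌊(49·37)/108⌋ − ⌊(48·37)/108⌋ = ⌊1813/108⌋ − ⌊1776/108⌋ = 16 − 16 = 0
n=49: ⌊(50·37)/108⌋ − ⌊(49·37)/108⌋ = ⌊1850/108⌋ − ⌊1813/108⌋ = 17 − 16 = 1
n=50: ⌊(51·37)/108⌋ − ⌊(50·37)/108⌋ = ⌊1887/108⌋ − ⌊1850/108⌋ = 17 − 17 = 0
n=51: ⌊(52·37)/108⌋ − ⌊(51·37)/108⌋ = ⌊1924/108⌋ − ⌊1887/108⌋ = 17 − 17 = 0
n=52: ⌊(53·37)/108⌋ − ⌊(52·37)/108⌋ = ⌊1961/108⌋ − ⌊1924/108⌋ = 18 − 17 = 1
n=53: ⌊(54·37)/108⌋ − ⌊(53·37)/108⌋ = ⌊1998/108⌋ − ⌊1961/108⌋ = 18 − 18 = 0
n=54: ⌊(55·37)/108⌋ − ⌊(54·37)/108⌋ = ⌊2035/108⌋ − ⌊1998/108⌋ = 18 − 18 = 0
n=55: ⌊(56·37)/108⌋ − ⌊(55·37)/108⌋ = ⌊2072/108⌋ − ⌊2035/108⌋ = 19 − 18 = 1
n=56: ⌊(57·37)/108⌋ − ⌊(56·37)/108⌋ = ⌊2109/108⌋ − ⌊2072/108⌋ = 19 − 19 = 0
n=57: ⌊(58·37)/108⌋ − ⌊(57·37)/108⌋ = ⌊2146/108⌋ − ⌊2109/108⌋ = 19 − 19 = 0
n=58: ⌊(59·37)/108⌋ − ⌊(58·37)/108⌋ = ⌊2183/108⌋ − ⌊2146/108⌋ = 20 − 19 = 1
n=59: ⌊(60·37)/108⌋ − ⌊(59·37)/108⌋ = ⌊2220/108⌋ − ⌊2183/108⌋ = 20 − 20 = 0
n=60: ⌊(61·37)/108⌋ − ⌊(60·37)/108⌋ = ⌊2257/108⌋ − ⌊2220/108⌋ = 20 − 20 = 0
n=61: ⌊(62·37)/108⌋ − ⌊(61·37)/108⌋ = ⌊2294/108⌋ − ⌊2257/108⌋ = 21 − 20 = 1
n=62: ⌊(63·37)/108⌋ − ⌊(62·37)/108⌋ = ⌊2331/108⌋ − ⌊2294/108⌋ = 21 − 21 = 0
n=63: ⌊(64·37)/108⌋ − ⌊(63·37)/108⌋ = ⌊2368/108⌋ − ⌊2331/108⌋ = 21 − 21 = 0
n=64: ⌊(65·37)/108⌋ − ⌊(64·37)/108⌋ = ⌊2405/108⌋ − ⌊2368/108⌋ = 22 − 21 = 1
n=65: ⌊(66·37)/108⌋ − ⌊(65·37)/108⌋ = ⌊2442/108⌋ − ⌊2405/108⌋ = 22 − 22 = 0
n=66: ⌊(67·37)/108⌋ − ⌊(66·37)/108⌋ = ⌊2479/108⌋ − ⌊2442/108⌋ = 22 − 22 = 0
n=67: ⌊(68·37)/108⌋ − ⌊(67·37)/108⌋ = ⌊2516/108⌋ − ⌊2479/108⌋ = 23 − 22 = 1
n=68: ⌊(69·37)/108⌋ − ⌊(68·37)/108⌋ = ⌊2553/108⌋ − ⌊2516/108⌋ = 23 − 23 = 0
n=69: ⌊(70·37)/108⌋ − ⌊(69·37)/108⌋ = ⌊2590/108⌋ − ⌊2553/108⌋ = 23 − 23 = 0
n=70: ⌊(71·37)/108⌋ − ⌊(70·37)/108⌋ = ⌊2627/108⌋ − ⌊2590/108⌋ = 24 − 23 = 1
n=71: ⌊(72·37)/108⌋ − ⌊(71·37)/108⌋ = ⌊2664/108⌋ − ⌊2627/108⌋ = 24 − 24 = 0
n=72: ⌊(73·37)/108⌋ − ⌊(72·37)/108⌋ = ⌊2701/108⌋ − ⌊2664/108⌋ = 25 − 24 = 1
n=73: ⌊(74·37)/108⌋ − ⌊(73·37)/108⌋ = ⌊2738/108⌋ − ⌊2701/108⌋ = 25 − 25 = 0
n=74: ⌊(75·37)/108⌋ − ⌊(74·37)/108⌋ = ⌊2775/108⌋ − ⌊2738/108⌋ = 25 − 25 = 0
n=75: ⌊(76·37)/108⌋ − ⌊(75·37)/108⌋ = ⌊2812/108⌋ − ⌊2775/108⌋ = 26 − 25 = 1
n=76: ⌊(77·37)/108⌋ − ⌊(76·37)/108⌋ = ⌊2849/108⌋ − ⌊2812/108⌋ = 26 − 26 = 0
n=77: ⌊(78·37)/108⌋ − ⌊(77·37)/108⌋ = ⌊2886/108⌋ − ⌊2849/108⌋ = 26 − 26 = 0
n=78: ⌊(79·37)/108⌋ − ⌊(78·37)/108⌋ = ⌊2923/108⌋ − ⌊2886/108⌋ = 27 − 26 = 1
n=79: ⌊(80·37)/108⌋ − ⌊(79·37)/108⌋ = ⌊2960/108⌋ − ⌊2923/108⌋ = 27 − 27 = 0
n=80: ⌊(81·37)/108⌋ − ⌊(80·37)/108⌋ = ⌊2997/108⌋ − ⌊2960/108⌋ = 27 − 27 = 0
n=81: ⌊(82·37)/108⌋ − ⌊(81·37)/108⌋ = ⌊3034/108⌋ − ⌊2997/108⌋ = 28 − 27 = 1
n=82: ⌊(83·37)/108⌋ − ⌊(82·37)/108⌋ = ⌊3071/108⌋ − ⌊3034/108⌋ = 28 − 28 = 0
n=83: ⌊(84·37)/108⌋ − ⌊(83·37)/108⌋ = ⌊3108/108⌋ − ⌊3071/108⌋ = 28 − 28 = 0
n=84: ⌊(85·37)/108⌋ − ⌊(84·37)/108⌋ = ⌊3145/108⌋ − ⌊3108/108⌋ = 29 − 28 = 1
n=85: ⌊(86·37)/108⌋ − ⌊(85·37)/108⌋ = ⌊3182/108⌋ − ⌊3145/108⌋ = 29 − 29 = 0
n=86: ⌊(87·37)/108⌋ − ⌊(86·37)/108⌋ = ⌊3219/108⌋ − ⌊3182/108⌋ = 29 − 29 = 0
n=87: ⌊(88·37)/108⌋ − ⌊(87·37)/108⌋ = ⌊3256/108⌋ − ⌊3219/108⌋ = 30 − 29 = 1
n=88: ⌊(89·37)/108⌋ − ⌊(88·37)/108⌋ = ⌊3293/108⌋ − ⌊3256/108⌋ = 30 − 30 = 0
n=89: ⌊(90·37)/108⌋ − ⌊(89·37)/108⌋ = ⌊3330/108⌋ − ⌊3293/108⌋ = 30 − 30 = 0

001001001001001001001001001001001001010010010010010010010010010010010010100100100100100100
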